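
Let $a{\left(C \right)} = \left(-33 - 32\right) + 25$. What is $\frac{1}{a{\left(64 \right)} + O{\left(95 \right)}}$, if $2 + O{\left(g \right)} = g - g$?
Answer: $- \frac{1}{42} \approx -0.02381$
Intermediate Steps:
$a{\left(C \right)} = -40$ ($a{\left(C \right)} = -65 + 25 = -40$)
$O{\left(g \right)} = -2$ ($O{\left(g \right)} = -2 + \left(g - g\right) = -2 + 0 = -2$)
$\frac{1}{a{\left(64 \right)} + O{\left(95 \right)}} = \frac{1}{-40 - 2} = \frac{1}{-42} = - \frac{1}{42}$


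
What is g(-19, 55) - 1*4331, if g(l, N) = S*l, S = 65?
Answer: -5566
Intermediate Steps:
g(l, N) = 65*l
g(-19, 55) - 1*4331 = 65*(-19) - 1*4331 = -1235 - 4331 = -5566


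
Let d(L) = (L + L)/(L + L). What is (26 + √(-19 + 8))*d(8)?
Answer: 26 + I*√11 ≈ 26.0 + 3.3166*I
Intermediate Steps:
d(L) = 1 (d(L) = (2*L)/((2*L)) = (2*L)*(1/(2*L)) = 1)
(26 + √(-19 + 8))*d(8) = (26 + √(-19 + 8))*1 = (26 + √(-11))*1 = (26 + I*√11)*1 = 26 + I*√11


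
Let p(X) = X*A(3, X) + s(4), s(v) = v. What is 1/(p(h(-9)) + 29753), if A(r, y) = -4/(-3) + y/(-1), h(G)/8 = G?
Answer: 1/24477 ≈ 4.0855e-5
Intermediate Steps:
h(G) = 8*G
A(r, y) = 4/3 - y (A(r, y) = -4*(-1/3) + y*(-1) = 4/3 - y)
p(X) = 4 + X*(4/3 - X) (p(X) = X*(4/3 - X) + 4 = 4 + X*(4/3 - X))
1/(p(h(-9)) + 29753) = 1/((4 - 8*(-9)*(-4 + 3*(8*(-9)))/3) + 29753) = 1/((4 - 1/3*(-72)*(-4 + 3*(-72))) + 29753) = 1/((4 - 1/3*(-72)*(-4 - 216)) + 29753) = 1/((4 - 1/3*(-72)*(-220)) + 29753) = 1/((4 - 5280) + 29753) = 1/(-5276 + 29753) = 1/24477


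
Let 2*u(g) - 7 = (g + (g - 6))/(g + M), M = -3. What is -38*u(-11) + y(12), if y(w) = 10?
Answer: -161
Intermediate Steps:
u(g) = 7/2 + (-6 + 2*g)/(2*(-3 + g)) (u(g) = 7/2 + ((g + (g - 6))/(g - 3))/2 = 7/2 + ((g + (-6 + g))/(-3 + g))/2 = 7/2 + ((-6 + 2*g)/(-3 + g))/2 = 7/2 + (-6 + 2*g)/(2*(-3 + g)))
-38*u(-11) + y(12) = -38*9/2 + 10 = -171 + 10 = -161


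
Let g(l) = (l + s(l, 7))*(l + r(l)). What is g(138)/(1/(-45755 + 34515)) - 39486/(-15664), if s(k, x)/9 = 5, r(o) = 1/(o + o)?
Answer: -51133839103591/180136 ≈ -2.8386e+8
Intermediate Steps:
r(o) = 1/(2*o)
s(k, x) = 45 (s(k, x) = 9*5 = 45)
g(l) = (45 + l)*(l + 1/(2*l)) (g(l) = (l + 45)*(l + 1/(2*l)) = (45 + l)*(l + 1/(2*l)))
g(138)/(1/(-45755 + 34515)) - 39486/(-15664) = (½ + 138² + 45*138 + (45/2)/138)/(1/(-45755 + 34515)) - 39486/(-15664) = (½ + 19044 + 6210 + (45/2)*(1/138))/(1/(-11240)) - 39486*(-1/15664) = (½ + 19044 + 6210 + 15/92)/(-1/11240) + 19743/7832 = (2323429/92)*(-11240) + 19743/7832 = -6528835490/23 + 19743/7832 = -51133839103591/180136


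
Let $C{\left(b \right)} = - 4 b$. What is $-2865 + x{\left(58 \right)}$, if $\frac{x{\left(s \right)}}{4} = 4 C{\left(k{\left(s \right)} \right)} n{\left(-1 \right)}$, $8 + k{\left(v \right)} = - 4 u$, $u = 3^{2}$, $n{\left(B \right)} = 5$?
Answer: $11215$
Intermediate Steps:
$u = 9$
$k{\left(v \right)} = -44$ ($k{\left(v \right)} = -8 - 36 = -44$)
$x{\left(s \right)} = 14080$ ($x{\left(s \right)} = 4 \cdot 4 \left(\left(-4\right) \left(-44\right)\right) 5 = 4 \cdot 4 \cdot 176 \cdot 5 = 4 \cdot 704 \cdot 5 = 4 \cdot 3520 = 14080$)
$-2865 + x{\left(58 \right)} = -2865 + 14080 = 11215$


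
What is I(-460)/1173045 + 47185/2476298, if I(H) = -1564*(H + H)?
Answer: 723689158913/580961797482 ≈ 1.2457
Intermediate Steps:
I(H) = -3128*H
I(-460)/1173045 + 47185/2476298 = -3128*(-460)/1173045 + 47185/2476298 = 1438880*(1/1173045) + 47185*(1/2476298) = 287776/234609 + 47185/2476298 = 723689158913/580961797482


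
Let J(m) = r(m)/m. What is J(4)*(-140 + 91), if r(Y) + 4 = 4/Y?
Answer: 147/4 ≈ 36.750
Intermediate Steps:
r(Y) = -4 + 4/Y
J(m) = (-4 + 4/m)/m
J(4)*(-140 + 91) = (4*(1 - 1*4)/4²)*(-140 + 91) = (4*(1/16)*(1 - 4))*(-49) = (4*(1/16)*(-3))*(-49) = -¾*(-49) = 147/4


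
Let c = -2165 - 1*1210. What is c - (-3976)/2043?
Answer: -6891149/2043 ≈ -3373.1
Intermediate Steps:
c = -3375 (c = -2165 - 1210 = -3375)
c - (-3976)/2043 = -3375 - (-3976)/2043 = -3375 - 1*(-3976/2043) = -3375 + 3976/2043 = -6891149/2043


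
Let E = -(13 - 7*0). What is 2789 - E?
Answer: 2802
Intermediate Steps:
E = -13 (E = -(13 + 0) = -1*13 = -13)
2789 - E = 2789 - 1*(-13) = 2789 + 13 = 2802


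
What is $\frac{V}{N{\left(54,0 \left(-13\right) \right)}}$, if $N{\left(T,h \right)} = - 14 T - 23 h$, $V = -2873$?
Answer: $\frac{2873}{756} \approx 3.8003$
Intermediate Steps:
$N{\left(T,h \right)} = - 23 h - 14 T$
$\frac{V}{N{\left(54,0 \left(-13\right) \right)}} = - \frac{2873}{- 23 \cdot 0 \left(-13\right) - 756} = - \frac{2873}{\left(-23\right) 0 - 756} = - \frac{2873}{0 - 756} = - \frac{2873}{-756} = \left(-2873\right) \left(- \frac{1}{756}\right) = \frac{2873}{756}$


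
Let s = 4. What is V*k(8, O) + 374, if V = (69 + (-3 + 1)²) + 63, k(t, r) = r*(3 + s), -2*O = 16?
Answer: -7242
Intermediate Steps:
O = -8 (O = -½*16 = -8)
k(t, r) = 7*r (k(t, r) = r*(3 + 4) = r*7 = 7*r)
V = 136 (V = (69 + (-2)²) + 63 = (69 + 4) + 63 = 73 + 63 = 136)
V*k(8, O) + 374 = 136*(7*(-8)) + 374 = 136*(-56) + 374 = -7616 + 374 = -7242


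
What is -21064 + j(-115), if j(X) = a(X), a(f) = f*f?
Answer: -7839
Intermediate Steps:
a(f) = f²
j(X) = X²
-21064 + j(-115) = -21064 + (-115)² = -21064 + 13225 = -7839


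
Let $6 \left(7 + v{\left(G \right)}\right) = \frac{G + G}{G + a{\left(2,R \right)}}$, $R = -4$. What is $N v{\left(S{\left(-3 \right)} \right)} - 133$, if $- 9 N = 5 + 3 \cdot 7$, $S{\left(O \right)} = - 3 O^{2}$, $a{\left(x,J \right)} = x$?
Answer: $- \frac{25609}{225} \approx -113.82$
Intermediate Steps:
$N = - \frac{26}{9}$ ($N = - \frac{5 + 3 \cdot 7}{9} = - \frac{5 + 21}{9} = \left(- \frac{1}{9}\right) 26 = - \frac{26}{9} \approx -2.8889$)
$v{\left(G \right)} = -7 + \frac{G}{3 \left(2 + G\right)}$ ($v{\left(G \right)} = -7 + \frac{\left(G + G\right) \frac{1}{G + 2}}{6} = -7 + \frac{2 G \frac{1}{2 + G}}{6} = -7 + \frac{G}{3 \left(2 + G\right)}$)
$N v{\left(S{\left(-3 \right)} \right)} - 133 = - \frac{26 \frac{2 \left(-21 - 10 \left(- 3 \left(-3\right)^{2}\right)\right)}{3 \left(2 - 3 \left(-3\right)^{2}\right)}}{9} - 133 = - \frac{26 \frac{2 \left(-21 - 10 \left(\left(-3\right) 9\right)\right)}{3 \left(2 - 27\right)}}{9} - 133 = - \frac{26 \frac{2 \left(-21 - -270\right)}{3 \left(2 - 27\right)}}{9} - 133 = - \frac{26 \frac{2 \left(-21 + 270\right)}{3 \left(-25\right)}}{9} - 133 = - \frac{26 \cdot \frac{2}{3} \left(- \frac{1}{25}\right) 249}{9} - 133 = \left(- \frac{26}{9}\right) \left(- \frac{166}{25}\right) - 133 = \frac{4316}{225} - 133 = - \frac{25609}{225}$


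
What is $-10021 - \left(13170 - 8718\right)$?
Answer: $-14473$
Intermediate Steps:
$-10021 - \left(13170 - 8718\right) = -10021 - 4452 = -14473$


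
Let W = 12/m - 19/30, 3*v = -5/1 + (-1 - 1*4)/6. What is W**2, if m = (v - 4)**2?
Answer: 10178993881/117971640900 ≈ 0.086283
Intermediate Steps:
v = -35/18 (v = (-5/1 + (-1 - 1*4)/6)/3 = (-5*1 + (-1 - 4)*(1/6))/3 = (-5 - 5*1/6)/3 = (-5 - 5/6)/3 = (1/3)*(-35/6) = -35/18 ≈ -1.9444)
m = 11449/324 (m = (-35/18 - 4)**2 = (-107/18)**2 = 11449/324 ≈ 35.336)
W = -100891/343470 (W = 12/(11449/324) - 19/30 = 12*(324/11449) - 19*1/30 = 3888/11449 - 19/30 = -100891/343470 ≈ -0.29374)
W**2 = (-100891/343470)**2 = 10178993881/117971640900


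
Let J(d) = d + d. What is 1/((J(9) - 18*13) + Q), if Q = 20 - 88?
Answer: -1/284 ≈ -0.0035211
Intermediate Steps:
Q = -68
J(d) = 2*d
1/((J(9) - 18*13) + Q) = 1/((2*9 - 18*13) - 68) = 1/((18 - 234) - 68) = 1/(-216 - 68) = 1/(-284) = -1/284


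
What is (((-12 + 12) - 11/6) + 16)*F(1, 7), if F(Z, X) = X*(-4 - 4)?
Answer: -2380/3 ≈ -793.33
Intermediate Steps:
F(Z, X) = -8*X (F(Z, X) = X*(-8) = -8*X)
(((-12 + 12) - 11/6) + 16)*F(1, 7) = (((-12 + 12) - 11/6) + 16)*(-8*7) = ((0 - 11*⅙) + 16)*(-56) = ((0 - 11/6) + 16)*(-56) = (-11/6 + 16)*(-56) = (85/6)*(-56) = -2380/3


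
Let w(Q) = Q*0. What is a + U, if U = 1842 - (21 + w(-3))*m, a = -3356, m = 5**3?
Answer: -4139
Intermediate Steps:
w(Q) = 0
m = 125
U = -783 (U = 1842 - (21 + 0)*125 = 1842 - 21*125 = 1842 - 1*2625 = 1842 - 2625 = -783)
a + U = -3356 - 783 = -4139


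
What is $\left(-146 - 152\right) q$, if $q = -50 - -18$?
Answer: $9536$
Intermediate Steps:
$q = -32$ ($q = -50 + 18 = -32$)
$\left(-146 - 152\right) q = \left(-146 - 152\right) \left(-32\right) = \left(-298\right) \left(-32\right) = 9536$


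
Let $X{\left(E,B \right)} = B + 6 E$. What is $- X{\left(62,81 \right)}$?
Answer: $-453$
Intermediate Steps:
$- X{\left(62,81 \right)} = - (81 + 6 \cdot 62) = - (81 + 372) = \left(-1\right) 453 = -453$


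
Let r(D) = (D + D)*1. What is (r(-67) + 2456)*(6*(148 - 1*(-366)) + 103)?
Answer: 7400214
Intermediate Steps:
r(D) = 2*D (r(D) = (2*D)*1 = 2*D)
(r(-67) + 2456)*(6*(148 - 1*(-366)) + 103) = (2*(-67) + 2456)*(6*(148 - 1*(-366)) + 103) = (-134 + 2456)*(6*(148 + 366) + 103) = 2322*(6*514 + 103) = 2322*(3084 + 103) = 2322*3187 = 7400214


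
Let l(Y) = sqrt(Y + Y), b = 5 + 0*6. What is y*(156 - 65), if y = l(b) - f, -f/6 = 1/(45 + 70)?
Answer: 546/115 + 91*sqrt(10) ≈ 292.52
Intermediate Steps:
b = 5 (b = 5 + 0 = 5)
l(Y) = sqrt(2)*sqrt(Y) (l(Y) = sqrt(2*Y) = sqrt(2)*sqrt(Y))
f = -6/115 (f = -6/(45 + 70) = -6/115 ≈ -0.052174)
y = 6/115 + sqrt(10) (y = sqrt(2)*sqrt(5) - 1*(-6/115) = sqrt(10) + 6/115 = 6/115 + sqrt(10) ≈ 3.2145)
y*(156 - 65) = (6/115 + sqrt(10))*(156 - 65) = (6/115 + sqrt(10))*91 = 546/115 + 91*sqrt(10)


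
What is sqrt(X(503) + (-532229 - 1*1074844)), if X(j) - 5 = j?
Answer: I*sqrt(1606565) ≈ 1267.5*I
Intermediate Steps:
X(j) = 5 + j
sqrt(X(503) + (-532229 - 1*1074844)) = sqrt((5 + 503) + (-532229 - 1*1074844)) = sqrt(508 + (-532229 - 1074844)) = sqrt(508 - 1607073) = sqrt(-1606565) = I*sqrt(1606565)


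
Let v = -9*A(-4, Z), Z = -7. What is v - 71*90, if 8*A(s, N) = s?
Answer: -12771/2 ≈ -6385.5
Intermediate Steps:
A(s, N) = s/8
v = 9/2 (v = -9*(-4)/8 = -9*(-1/2) = 9/2 ≈ 4.5000)
v - 71*90 = 9/2 - 71*90 = 9/2 - 6390 = -12771/2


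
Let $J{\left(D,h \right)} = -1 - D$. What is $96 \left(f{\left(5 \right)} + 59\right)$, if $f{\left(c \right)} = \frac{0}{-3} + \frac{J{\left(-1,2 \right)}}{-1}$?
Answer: $5664$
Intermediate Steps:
$f{\left(c \right)} = 0$ ($f{\left(c \right)} = \frac{0}{-3} + \frac{-1 - -1}{-1} = 0 \left(- \frac{1}{3}\right) + \left(-1 + 1\right) \left(-1\right) = 0 + 0 \left(-1\right) = 0 + 0 = 0$)
$96 \left(f{\left(5 \right)} + 59\right) = 96 \left(0 + 59\right) = 96 \cdot 59 = 5664$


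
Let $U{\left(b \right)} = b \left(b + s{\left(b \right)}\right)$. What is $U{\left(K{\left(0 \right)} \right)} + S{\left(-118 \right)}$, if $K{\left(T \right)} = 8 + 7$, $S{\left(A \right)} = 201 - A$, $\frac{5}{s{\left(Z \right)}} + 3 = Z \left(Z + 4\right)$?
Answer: $\frac{51161}{94} \approx 544.27$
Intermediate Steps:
$s{\left(Z \right)} = \frac{5}{-3 + Z \left(4 + Z\right)}$ ($s{\left(Z \right)} = \frac{5}{-3 + Z \left(Z + 4\right)} = \frac{5}{-3 + Z \left(4 + Z\right)}$)
$K{\left(T \right)} = 15$
$U{\left(b \right)} = b \left(b + \frac{5}{-3 + b^{2} + 4 b}\right)$
$U{\left(K{\left(0 \right)} \right)} + S{\left(-118 \right)} = 15 \left(15 + \frac{5}{-3 + 15^{2} + 4 \cdot 15}\right) + \left(201 - -118\right) = 15 \left(15 + \frac{5}{-3 + 225 + 60}\right) + \left(201 + 118\right) = 15 \left(15 + \frac{5}{282}\right) + 319 = 15 \cdot \frac{4235}{282} + 319 = \frac{21175}{94} + 319 = \frac{51161}{94}$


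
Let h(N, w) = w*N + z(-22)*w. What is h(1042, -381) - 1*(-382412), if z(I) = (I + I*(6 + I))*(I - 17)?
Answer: 4888880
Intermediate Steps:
z(I) = (-17 + I)*(I + I*(6 + I)) (z(I) = (I + I*(6 + I))*(-17 + I) = (-17 + I)*(I + I*(6 + I)))
h(N, w) = -12870*w + N*w (h(N, w) = w*N + (-22*(-119 + (-22)² - 10*(-22)))*w = N*w + (-22*(-119 + 484 + 220))*w = N*w + (-22*585)*w = N*w - 12870*w = -12870*w + N*w)
h(1042, -381) - 1*(-382412) = -381*(-12870 + 1042) - 1*(-382412) = -381*(-11828) + 382412 = 4506468 + 382412 = 4888880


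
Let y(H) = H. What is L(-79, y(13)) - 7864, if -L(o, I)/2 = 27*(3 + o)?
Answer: -3760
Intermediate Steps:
L(o, I) = -162 - 54*o (L(o, I) = -54*(3 + o) = -2*(81 + 27*o) = -162 - 54*o)
L(-79, y(13)) - 7864 = (-162 - 54*(-79)) - 7864 = (-162 + 4266) - 7864 = 4104 - 7864 = -3760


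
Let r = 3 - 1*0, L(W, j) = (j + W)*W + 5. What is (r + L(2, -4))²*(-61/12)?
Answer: -244/3 ≈ -81.333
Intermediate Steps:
L(W, j) = 5 + W*(W + j) (L(W, j) = (W + j)*W + 5 = W*(W + j) + 5 = 5 + W*(W + j))
r = 3 (r = 3 + 0 = 3)
(r + L(2, -4))²*(-61/12) = (3 + (5 + 2² + 2*(-4)))²*(-61/12) = (3 + (5 + 4 - 8))²*(-61*1/12) = (3 + 1)²*(-61/12) = 4²*(-61/12) = 16*(-61/12) = -244/3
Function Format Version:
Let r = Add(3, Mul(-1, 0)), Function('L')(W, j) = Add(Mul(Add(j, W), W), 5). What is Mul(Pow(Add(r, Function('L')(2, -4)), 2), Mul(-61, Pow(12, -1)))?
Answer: Rational(-244, 3) ≈ -81.333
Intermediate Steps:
Function('L')(W, j) = Add(5, Mul(W, Add(W, j))) (Function('L')(W, j) = Add(Mul(Add(W, j), W), 5) = Add(Mul(W, Add(W, j)), 5) = Add(5, Mul(W, Add(W, j))))
r = 3 (r = Add(3, 0) = 3)
Mul(Pow(Add(r, Function('L')(2, -4)), 2), Mul(-61, Pow(12, -1))) = Mul(Pow(Add(3, Add(5, Pow(2, 2), Mul(2, -4))), 2), Mul(-61, Pow(12, -1))) = Mul(Pow(Add(3, Add(5, 4, -8)), 2), Mul(-61, Rational(1, 12))) = Mul(Pow(Add(3, 1), 2), Rational(-61, 12)) = Mul(Pow(4, 2), Rational(-61, 12)) = Mul(16, Rational(-61, 12)) = Rational(-244, 3)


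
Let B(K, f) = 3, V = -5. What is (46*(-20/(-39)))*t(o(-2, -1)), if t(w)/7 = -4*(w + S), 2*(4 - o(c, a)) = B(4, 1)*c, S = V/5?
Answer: -51520/13 ≈ -3963.1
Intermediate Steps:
S = -1 (S = -5/5 = -5*⅕ = -1)
o(c, a) = 4 - 3*c/2
t(w) = 28 - 28*w (t(w) = 7*(-4*(w - 1)) = 7*(-4*(-1 + w)) = 7*(4 - 4*w) = 28 - 28*w)
(46*(-20/(-39)))*t(o(-2, -1)) = (46*(-20/(-39)))*(28 - 28*(4 - 3/2*(-2))) = (46*(-20*(-1/39)))*(28 - 28*(4 + 3)) = (46*(20/39))*(28 - 28*7) = 920*(28 - 196)/39 = (920/39)*(-168) = -51520/13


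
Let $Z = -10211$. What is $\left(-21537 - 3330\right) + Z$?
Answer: $-35078$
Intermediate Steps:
$\left(-21537 - 3330\right) + Z = \left(-21537 - 3330\right) - 10211 = -24867 - 10211 = -35078$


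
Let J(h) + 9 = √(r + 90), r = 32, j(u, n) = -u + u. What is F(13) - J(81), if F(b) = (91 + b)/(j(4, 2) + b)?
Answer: 17 - √122 ≈ 5.9546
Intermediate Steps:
j(u, n) = 0
F(b) = (91 + b)/b (F(b) = (91 + b)/(0 + b) = (91 + b)/b)
J(h) = -9 + √122 (J(h) = -9 + √(32 + 90) = -9 + √122)
F(13) - J(81) = (91 + 13)/13 - (-9 + √122) = (1/13)*104 + (9 - √122) = 8 + (9 - √122) = 17 - √122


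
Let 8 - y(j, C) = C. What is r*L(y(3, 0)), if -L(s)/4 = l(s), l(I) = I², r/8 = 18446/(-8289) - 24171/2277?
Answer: 55149217792/2097117 ≈ 26298.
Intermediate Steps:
y(j, C) = 8 - C
r = -215426632/2097117 (r = 8*(18446/(-8289) - 24171/2277) = 8*(18446*(-1/8289) - 24171*1/2277) = 8*(-18446/8289 - 8057/759) = 8*(-26928329/2097117) = -215426632/2097117 ≈ -102.73)
L(s) = -4*s²
r*L(y(3, 0)) = -(-861706528)*(8 - 1*0)²/2097117 = -(-861706528)*(8 + 0)²/2097117 = -(-861706528)*8²/2097117 = -(-861706528)*64/2097117 = -215426632/2097117*(-256) = 55149217792/2097117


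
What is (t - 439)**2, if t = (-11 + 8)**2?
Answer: 184900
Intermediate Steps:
t = 9 (t = (-3)**2 = 9)
(t - 439)**2 = (9 - 439)**2 = (-430)**2 = 184900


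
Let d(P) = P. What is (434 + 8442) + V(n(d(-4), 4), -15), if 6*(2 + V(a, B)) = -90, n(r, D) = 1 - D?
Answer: 8859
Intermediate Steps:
V(a, B) = -17 (V(a, B) = -2 + (1/6)*(-90) = -2 - 15 = -17)
(434 + 8442) + V(n(d(-4), 4), -15) = (434 + 8442) - 17 = 8876 - 17 = 8859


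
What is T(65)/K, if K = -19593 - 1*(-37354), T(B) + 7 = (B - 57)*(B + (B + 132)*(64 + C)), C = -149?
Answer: -133447/17761 ≈ -7.5135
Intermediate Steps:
T(B) = -7 + (-11220 - 84*B)*(-57 + B) (T(B) = -7 + (B - 57)*(B + (B + 132)*(64 - 149)) = -7 + (-57 + B)*(B + (132 + B)*(-85)) = -7 + (-57 + B)*(B + (-11220 - 85*B)) = -7 + (-57 + B)*(-11220 - 84*B) = -7 + (-11220 - 84*B)*(-57 + B))
K = 17761 (K = -19593 + 37354 = 17761)
T(65)/K = (639533 - 6432*65 - 84*65²)/17761 = (639533 - 418080 - 84*4225)*(1/17761) = (639533 - 418080 - 354900)*(1/17761) = -133447*1/17761 = -133447/17761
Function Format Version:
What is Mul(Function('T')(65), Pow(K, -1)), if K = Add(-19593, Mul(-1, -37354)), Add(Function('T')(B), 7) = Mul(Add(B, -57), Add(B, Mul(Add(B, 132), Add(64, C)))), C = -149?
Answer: Rational(-133447, 17761) ≈ -7.5135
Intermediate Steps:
Function('T')(B) = Add(-7, Mul(Add(-11220, Mul(-84, B)), Add(-57, B))) (Function('T')(B) = Add(-7, Mul(Add(B, -57), Add(B, Mul(Add(B, 132), Add(64, -149))))) = Add(-7, Mul(Add(-57, B), Add(B, Mul(Add(132, B), -85)))) = Add(-7, Mul(Add(-57, B), Add(B, Add(-11220, Mul(-85, B))))) = Add(-7, Mul(Add(-57, B), Add(-11220, Mul(-84, B)))) = Add(-7, Mul(Add(-11220, Mul(-84, B)), Add(-57, B))))
K = 17761 (K = Add(-19593, 37354) = 17761)
Mul(Function('T')(65), Pow(K, -1)) = Mul(Add(639533, Mul(-6432, 65), Mul(-84, Pow(65, 2))), Pow(17761, -1)) = Mul(Add(639533, -418080, Mul(-84, 4225)), Rational(1, 17761)) = Mul(Add(639533, -418080, -354900), Rational(1, 17761)) = Mul(-133447, Rational(1, 17761)) = Rational(-133447, 17761)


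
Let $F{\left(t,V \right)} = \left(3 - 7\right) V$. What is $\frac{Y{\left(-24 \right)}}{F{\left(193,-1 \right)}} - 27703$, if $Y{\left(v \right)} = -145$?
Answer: $- \frac{110957}{4} \approx -27739.0$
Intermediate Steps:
$F{\left(t,V \right)} = - 4 V$
$\frac{Y{\left(-24 \right)}}{F{\left(193,-1 \right)}} - 27703 = - \frac{145}{\left(-4\right) \left(-1\right)} - 27703 = - \frac{145}{4} - 27703 = - \frac{110957}{4}$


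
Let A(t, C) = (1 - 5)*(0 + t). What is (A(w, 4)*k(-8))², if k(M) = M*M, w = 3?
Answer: 589824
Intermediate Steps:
A(t, C) = -4*t
k(M) = M²
(A(w, 4)*k(-8))² = (-4*3*(-8)²)² = (-12*64)² = (-768)² = 589824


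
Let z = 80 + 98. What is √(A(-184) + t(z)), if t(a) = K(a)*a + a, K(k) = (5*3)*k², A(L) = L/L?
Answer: √84596459 ≈ 9197.6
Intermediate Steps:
A(L) = 1
z = 178
K(k) = 15*k²
t(a) = a + 15*a³ (t(a) = (15*a²)*a + a = 15*a³ + a = a + 15*a³)
√(A(-184) + t(z)) = √(1 + (178 + 15*178³)) = √(1 + (178 + 15*5639752)) = √(1 + (178 + 84596280)) = √(1 + 84596458) = √84596459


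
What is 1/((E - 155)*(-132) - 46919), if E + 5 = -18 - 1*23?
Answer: -1/20387 ≈ -4.9051e-5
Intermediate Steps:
E = -46 (E = -5 + (-18 - 1*23) = -5 + (-18 - 23) = -5 - 41 = -46)
1/((E - 155)*(-132) - 46919) = 1/((-46 - 155)*(-132) - 46919) = 1/(-201*(-132) - 46919) = 1/(26532 - 46919) = 1/(-20387) = -1/20387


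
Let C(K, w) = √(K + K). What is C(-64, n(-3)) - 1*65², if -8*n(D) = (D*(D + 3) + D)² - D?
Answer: -4225 + 8*I*√2 ≈ -4225.0 + 11.314*I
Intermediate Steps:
n(D) = -(D + D*(3 + D))²/8 + D/8 (n(D) = -((D*(D + 3) + D)² - D)/8 = -((D*(3 + D) + D)² - D)/8 = -((D + D*(3 + D))² - D)/8 = -(D + D*(3 + D))²/8 + D/8)
C(K, w) = √2*√K (C(K, w) = √(2*K) = √2*√K)
C(-64, n(-3)) - 1*65² = √2*√(-64) - 1*65² = √2*(8*I) - 1*4225 = 8*I*√2 - 4225 = -4225 + 8*I*√2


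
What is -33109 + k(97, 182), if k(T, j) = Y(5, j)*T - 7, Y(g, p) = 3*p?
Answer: 19846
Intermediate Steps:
k(T, j) = -7 + 3*T*j (k(T, j) = (3*j)*T - 7 = 3*T*j - 7 = -7 + 3*T*j)
-33109 + k(97, 182) = -33109 + (-7 + 3*97*182) = -33109 + (-7 + 52962) = -33109 + 52955 = 19846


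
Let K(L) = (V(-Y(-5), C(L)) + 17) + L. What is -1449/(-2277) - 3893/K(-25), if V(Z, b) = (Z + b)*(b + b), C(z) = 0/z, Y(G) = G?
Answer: 42879/88 ≈ 487.26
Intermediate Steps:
C(z) = 0
V(Z, b) = 2*b*(Z + b) (V(Z, b) = (Z + b)*(2*b) = 2*b*(Z + b))
K(L) = 17 + L (K(L) = (2*0*(-1*(-5) + 0) + 17) + L = (2*0*(5 + 0) + 17) + L = (2*0*5 + 17) + L = (0 + 17) + L = 17 + L)
-1449/(-2277) - 3893/K(-25) = -1449/(-2277) - 3893/(17 - 25) = -1449*(-1/2277) - 3893/(-8) = 7/11 - 3893*(-1/8) = 7/11 + 3893/8 = 42879/88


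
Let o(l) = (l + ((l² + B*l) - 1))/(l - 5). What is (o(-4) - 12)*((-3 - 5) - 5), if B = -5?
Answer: 1807/9 ≈ 200.78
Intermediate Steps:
o(l) = (-1 + l² - 4*l)/(-5 + l) (o(l) = (l + ((l² - 5*l) - 1))/(l - 5) = (l + (-1 + l² - 5*l))/(-5 + l) = (-1 + l² - 4*l)/(-5 + l))
(o(-4) - 12)*((-3 - 5) - 5) = ((-1 + (-4)² - 4*(-4))/(-5 - 4) - 12)*((-3 - 5) - 5) = ((-1 + 16 + 16)/(-9) - 12)*(-8 - 5) = (-⅑*31 - 12)*(-13) = (-31/9 - 12)*(-13) = -139/9*(-13) = 1807/9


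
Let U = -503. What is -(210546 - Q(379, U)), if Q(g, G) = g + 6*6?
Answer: -210131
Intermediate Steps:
Q(g, G) = 36 + g (Q(g, G) = g + 36 = 36 + g)
-(210546 - Q(379, U)) = -(210546 - (36 + 379)) = -(210546 - 1*415) = -(210546 - 415) = -1*210131 = -210131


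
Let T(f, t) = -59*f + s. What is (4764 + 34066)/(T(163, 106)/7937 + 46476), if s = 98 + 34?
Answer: 873070/1044959 ≈ 0.83551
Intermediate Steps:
s = 132
T(f, t) = 132 - 59*f (T(f, t) = -59*f + 132 = 132 - 59*f)
(4764 + 34066)/(T(163, 106)/7937 + 46476) = (4764 + 34066)/((132 - 59*163)/7937 + 46476) = 38830/((132 - 9617)*(1/7937) + 46476) = 38830/(-9485*1/7937 + 46476) = 38830/(-9485/7937 + 46476) = 38830/(368870527/7937) = 38830*(7937/368870527) = 873070/1044959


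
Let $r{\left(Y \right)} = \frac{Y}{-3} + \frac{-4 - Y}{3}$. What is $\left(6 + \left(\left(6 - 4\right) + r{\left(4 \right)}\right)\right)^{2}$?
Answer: $16$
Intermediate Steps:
$r{\left(Y \right)} = - \frac{4}{3} - \frac{2 Y}{3}$ ($r{\left(Y \right)} = Y \left(- \frac{1}{3}\right) + \left(-4 - Y\right) \frac{1}{3} = - \frac{Y}{3} - \left(\frac{4}{3} + \frac{Y}{3}\right) = - \frac{4}{3} - \frac{2 Y}{3}$)
$\left(6 + \left(\left(6 - 4\right) + r{\left(4 \right)}\right)\right)^{2} = \left(6 + \left(\left(6 - 4\right) - 4\right)\right)^{2} = \left(6 + \left(2 - 4\right)\right)^{2} = \left(6 - 2\right)^{2} = 4^{2} = 16$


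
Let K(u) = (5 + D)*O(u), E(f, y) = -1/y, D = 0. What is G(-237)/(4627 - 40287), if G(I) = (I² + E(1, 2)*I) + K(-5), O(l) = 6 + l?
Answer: -22517/14264 ≈ -1.5786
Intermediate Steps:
K(u) = 30 + 5*u (K(u) = (5 + 0)*(6 + u) = 5*(6 + u) = 30 + 5*u)
G(I) = 5 + I² - I/2 (G(I) = (I² + (-1/2)*I) + (30 + 5*(-5)) = (I² + (-1*½)*I) + (30 - 25) = (I² - I/2) + 5 = 5 + I² - I/2)
G(-237)/(4627 - 40287) = (5 + (-237)² - ½*(-237))/(4627 - 40287) = (5 + 56169 + 237/2)/(-35660) = (112585/2)*(-1/35660) = -22517/14264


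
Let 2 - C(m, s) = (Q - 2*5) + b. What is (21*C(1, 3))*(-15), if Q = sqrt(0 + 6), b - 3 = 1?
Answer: -2520 + 315*sqrt(6) ≈ -1748.4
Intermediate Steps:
b = 4 (b = 3 + 1 = 4)
Q = sqrt(6) ≈ 2.4495
C(m, s) = 8 - sqrt(6) (C(m, s) = 2 - ((sqrt(6) - 2*5) + 4) = 2 - ((sqrt(6) - 10) + 4) = 2 - ((-10 + sqrt(6)) + 4) = 2 - (-6 + sqrt(6)) = 2 + (6 - sqrt(6)) = 8 - sqrt(6))
(21*C(1, 3))*(-15) = (21*(8 - sqrt(6)))*(-15) = (168 - 21*sqrt(6))*(-15) = -2520 + 315*sqrt(6)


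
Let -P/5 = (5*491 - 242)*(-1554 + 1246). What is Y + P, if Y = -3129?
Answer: 3404891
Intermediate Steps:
P = 3408020 (P = -5*(5*491 - 242)*(-1554 + 1246) = -5*(2455 - 242)*(-308) = -11065*(-308) = -5*(-681604) = 3408020)
Y + P = -3129 + 3408020 = 3404891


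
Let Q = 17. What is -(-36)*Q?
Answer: 612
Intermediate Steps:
-(-36)*Q = -(-36)*17 = -12*(-51) = 612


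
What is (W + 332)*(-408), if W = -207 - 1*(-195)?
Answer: -130560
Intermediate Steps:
W = -12 (W = -207 + 195 = -12)
(W + 332)*(-408) = (-12 + 332)*(-408) = 320*(-408) = -130560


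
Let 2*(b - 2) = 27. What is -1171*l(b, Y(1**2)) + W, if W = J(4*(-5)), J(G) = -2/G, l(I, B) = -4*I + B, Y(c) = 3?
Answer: 690891/10 ≈ 69089.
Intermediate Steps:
b = 31/2 (b = 2 + (1/2)*27 = 2 + 27/2 = 31/2 ≈ 15.500)
l(I, B) = B - 4*I
W = 1/10 (W = -2/(4*(-5)) = -2/(-20) = -2*(-1/20) = 1/10 ≈ 0.10000)
-1171*l(b, Y(1**2)) + W = -1171*(3 - 4*31/2) + 1/10 = -1171*(3 - 62) + 1/10 = -1171*(-59) + 1/10 = 69089 + 1/10 = 690891/10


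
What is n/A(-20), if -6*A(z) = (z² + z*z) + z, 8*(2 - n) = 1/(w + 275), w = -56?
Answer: -3503/227760 ≈ -0.015380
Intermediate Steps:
n = 3503/1752 (n = 2 - 1/(8*(-56 + 275)) = 2 - ⅛/219 = 2 - ⅛*1/219 = 2 - 1/1752 = 3503/1752 ≈ 1.9994)
A(z) = -z²/3 - z/6 (A(z) = -((z² + z*z) + z)/6 = -((z² + z²) + z)/6 = -(2*z² + z)/6 = -(z + 2*z²)/6 = -z²/3 - z/6)
n/A(-20) = 3503/(1752*((-⅙*(-20)*(1 + 2*(-20))))) = 3503/(1752*((-⅙*(-20)*(1 - 40)))) = 3503/(1752*((-⅙*(-20)*(-39)))) = (3503/1752)/(-130) = (3503/1752)*(-1/130) = -3503/227760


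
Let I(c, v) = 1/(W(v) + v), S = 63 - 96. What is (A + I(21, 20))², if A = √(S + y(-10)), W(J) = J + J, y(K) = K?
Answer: -154799/3600 + I*√43/30 ≈ -43.0 + 0.21858*I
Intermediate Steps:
W(J) = 2*J
S = -33
I(c, v) = 1/(3*v) (I(c, v) = 1/(2*v + v) = 1/(3*v))
A = I*√43 (A = √(-33 - 10) = √(-43) = I*√43 ≈ 6.5574*I)
(A + I(21, 20))² = (I*√43 + (⅓)/20)² = (I*√43 + (⅓)*(1/20))² = (I*√43 + 1/60)² = (1/60 + I*√43)²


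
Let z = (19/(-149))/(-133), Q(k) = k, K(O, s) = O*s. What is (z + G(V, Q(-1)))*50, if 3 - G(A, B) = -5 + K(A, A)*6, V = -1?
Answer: 104350/1043 ≈ 100.05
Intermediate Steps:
z = 1/1043 (z = (19*(-1/149))*(-1/133) = -19/149*(-1/133) = 1/1043 ≈ 0.00095877)
G(A, B) = 8 - 6*A**2 (G(A, B) = 3 - (-5 + (A*A)*6) = 3 - (-5 + A**2*6) = 3 - (-5 + 6*A**2) = 3 + (5 - 6*A**2) = 8 - 6*A**2)
(z + G(V, Q(-1)))*50 = (1/1043 + (8 - 6*(-1)**2))*50 = (1/1043 + (8 - 6*1))*50 = (1/1043 + (8 - 6))*50 = (1/1043 + 2)*50 = (2087/1043)*50 = 104350/1043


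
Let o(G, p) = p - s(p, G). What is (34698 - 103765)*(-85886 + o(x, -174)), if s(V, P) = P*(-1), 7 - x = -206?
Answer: 5929194749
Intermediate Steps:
x = 213 (x = 7 - 1*(-206) = 7 + 206 = 213)
s(V, P) = -P
o(G, p) = G + p (o(G, p) = p - (-1)*G = p + G = G + p)
(34698 - 103765)*(-85886 + o(x, -174)) = (34698 - 103765)*(-85886 + (213 - 174)) = -69067*(-85886 + 39) = -69067*(-85847) = 5929194749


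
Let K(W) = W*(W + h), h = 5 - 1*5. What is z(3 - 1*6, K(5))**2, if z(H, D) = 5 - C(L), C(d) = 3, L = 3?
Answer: 4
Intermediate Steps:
h = 0 (h = 5 - 5 = 0)
K(W) = W**2 (K(W) = W*(W + 0) = W*W = W**2)
z(H, D) = 2 (z(H, D) = 5 - 1*3 = 5 - 3 = 2)
z(3 - 1*6, K(5))**2 = 2**2 = 4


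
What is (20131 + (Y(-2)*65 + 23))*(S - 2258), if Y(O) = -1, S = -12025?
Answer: -286931187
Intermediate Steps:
(20131 + (Y(-2)*65 + 23))*(S - 2258) = (20131 + (-1*65 + 23))*(-12025 - 2258) = (20131 + (-65 + 23))*(-14283) = (20131 - 42)*(-14283) = 20089*(-14283) = -286931187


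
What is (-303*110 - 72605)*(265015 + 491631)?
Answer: -80155294010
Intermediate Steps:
(-303*110 - 72605)*(265015 + 491631) = (-33330 - 72605)*756646 = -105935*756646 = -80155294010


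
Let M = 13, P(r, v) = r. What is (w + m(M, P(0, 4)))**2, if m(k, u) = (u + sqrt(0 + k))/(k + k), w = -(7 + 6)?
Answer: 8789/52 - sqrt(13) ≈ 165.41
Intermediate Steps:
w = -13 (w = -1*13 = -13)
m(k, u) = (u + sqrt(k))/(2*k) (m(k, u) = (u + sqrt(k))/((2*k)) = (u + sqrt(k))*(1/(2*k)) = (u + sqrt(k))/(2*k))
(w + m(M, P(0, 4)))**2 = (-13 + (1/(2*sqrt(13)) + (1/2)*0/13))**2 = (-13 + ((sqrt(13)/13)/2 + (1/2)*0*(1/13)))**2 = (-13 + (sqrt(13)/26 + 0))**2 = (-13 + sqrt(13)/26)**2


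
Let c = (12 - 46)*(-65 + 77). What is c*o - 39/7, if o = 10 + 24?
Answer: -97143/7 ≈ -13878.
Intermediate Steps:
o = 34
c = -408 (c = -34*12 = -408)
c*o - 39/7 = -408*34 - 39/7 = -13872 - 39*1/7 = -13872 - 39/7 = -97143/7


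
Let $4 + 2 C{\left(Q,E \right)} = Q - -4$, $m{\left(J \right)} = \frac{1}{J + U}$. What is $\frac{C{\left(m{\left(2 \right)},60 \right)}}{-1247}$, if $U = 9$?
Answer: $- \frac{1}{27434} \approx -3.6451 \cdot 10^{-5}$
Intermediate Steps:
$m{\left(J \right)} = \frac{1}{9 + J}$ ($m{\left(J \right)} = \frac{1}{J + 9} = \frac{1}{9 + J}$)
$C{\left(Q,E \right)} = \frac{Q}{2}$ ($C{\left(Q,E \right)} = -2 + \frac{Q - -4}{2} = -2 + \frac{Q + 4}{2} = -2 + \frac{4 + Q}{2} = -2 + \left(2 + \frac{Q}{2}\right) = \frac{Q}{2}$)
$\frac{C{\left(m{\left(2 \right)},60 \right)}}{-1247} = \frac{\frac{1}{2} \frac{1}{9 + 2}}{-1247} = \frac{1}{2 \cdot 11} \left(- \frac{1}{1247}\right) = \frac{1}{2} \cdot \frac{1}{11} \left(- \frac{1}{1247}\right) = \frac{1}{22} \left(- \frac{1}{1247}\right) = - \frac{1}{27434}$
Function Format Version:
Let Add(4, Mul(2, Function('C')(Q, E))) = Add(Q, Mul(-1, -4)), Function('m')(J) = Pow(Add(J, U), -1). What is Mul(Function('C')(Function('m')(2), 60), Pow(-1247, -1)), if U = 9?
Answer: Rational(-1, 27434) ≈ -3.6451e-5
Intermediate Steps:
Function('m')(J) = Pow(Add(9, J), -1) (Function('m')(J) = Pow(Add(J, 9), -1) = Pow(Add(9, J), -1))
Function('C')(Q, E) = Mul(Rational(1, 2), Q) (Function('C')(Q, E) = Add(-2, Mul(Rational(1, 2), Add(Q, Mul(-1, -4)))) = Add(-2, Mul(Rational(1, 2), Add(Q, 4))) = Add(-2, Mul(Rational(1, 2), Add(4, Q))) = Add(-2, Add(2, Mul(Rational(1, 2), Q))) = Mul(Rational(1, 2), Q))
Mul(Function('C')(Function('m')(2), 60), Pow(-1247, -1)) = Mul(Mul(Rational(1, 2), Pow(Add(9, 2), -1)), Pow(-1247, -1)) = Mul(Mul(Rational(1, 2), Pow(11, -1)), Rational(-1, 1247)) = Mul(Mul(Rational(1, 2), Rational(1, 11)), Rational(-1, 1247)) = Mul(Rational(1, 22), Rational(-1, 1247)) = Rational(-1, 27434)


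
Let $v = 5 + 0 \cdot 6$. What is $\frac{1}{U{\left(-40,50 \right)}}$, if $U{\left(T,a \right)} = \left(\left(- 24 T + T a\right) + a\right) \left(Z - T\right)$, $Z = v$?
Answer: $- \frac{1}{44550} \approx -2.2447 \cdot 10^{-5}$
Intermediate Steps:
$v = 5$ ($v = 5 + 0 = 5$)
$Z = 5$
$U{\left(T,a \right)} = \left(5 - T\right) \left(a - 24 T + T a\right)$ ($U{\left(T,a \right)} = \left(\left(- 24 T + T a\right) + a\right) \left(5 - T\right) = \left(a - 24 T + T a\right) \left(5 - T\right) = \left(5 - T\right) \left(a - 24 T + T a\right)$)
$\frac{1}{U{\left(-40,50 \right)}} = \frac{1}{\left(-120\right) \left(-40\right) + 5 \cdot 50 + 24 \left(-40\right)^{2} - 50 \left(-40\right)^{2} + 4 \left(-40\right) 50} = \frac{1}{4800 + 250 + 24 \cdot 1600 - 50 \cdot 1600 - 8000} = \frac{1}{4800 + 250 + 38400 - 80000 - 8000} = \frac{1}{-44550} = - \frac{1}{44550}$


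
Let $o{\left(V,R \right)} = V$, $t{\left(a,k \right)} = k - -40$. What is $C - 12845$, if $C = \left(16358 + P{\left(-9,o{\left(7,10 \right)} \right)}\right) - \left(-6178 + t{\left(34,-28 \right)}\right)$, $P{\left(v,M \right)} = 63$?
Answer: $9742$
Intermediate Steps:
$t{\left(a,k \right)} = 40 + k$ ($t{\left(a,k \right)} = k + 40 = 40 + k$)
$C = 22587$ ($C = \left(16358 + 63\right) + \left(6178 - \left(40 - 28\right)\right) = 16421 + \left(6178 - 12\right) = 16421 + 6166 = 22587$)
$C - 12845 = 22587 - 12845 = 9742$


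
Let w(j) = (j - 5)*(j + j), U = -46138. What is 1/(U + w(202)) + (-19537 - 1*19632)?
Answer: -1310203049/33450 ≈ -39169.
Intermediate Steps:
w(j) = 2*j*(-5 + j) (w(j) = (-5 + j)*(2*j) = 2*j*(-5 + j))
1/(U + w(202)) + (-19537 - 1*19632) = 1/(-46138 + 2*202*(-5 + 202)) + (-19537 - 1*19632) = 1/(-46138 + 2*202*197) + (-19537 - 19632) = 1/(-46138 + 79588) - 39169 = 1/33450 - 39169 = -1310203049/33450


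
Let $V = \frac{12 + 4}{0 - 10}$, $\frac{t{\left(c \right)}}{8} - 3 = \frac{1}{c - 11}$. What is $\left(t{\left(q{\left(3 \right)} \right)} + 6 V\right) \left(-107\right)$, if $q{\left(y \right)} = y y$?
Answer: $- \frac{5564}{5} \approx -1112.8$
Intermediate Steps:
$q{\left(y \right)} = y^{2}$
$t{\left(c \right)} = 24 + \frac{8}{-11 + c}$ ($t{\left(c \right)} = 24 + \frac{8}{c - 11} = 24 + \frac{8}{-11 + c}$)
$V = - \frac{8}{5}$ ($V = \frac{16}{-10} = 16 \left(- \frac{1}{10}\right) = - \frac{8}{5} \approx -1.6$)
$\left(t{\left(q{\left(3 \right)} \right)} + 6 V\right) \left(-107\right) = \left(\frac{8 \left(-32 + 3 \cdot 3^{2}\right)}{-11 + 3^{2}} + 6 \left(- \frac{8}{5}\right)\right) \left(-107\right) = \left(\frac{8 \left(-32 + 3 \cdot 9\right)}{-11 + 9} - \frac{48}{5}\right) \left(-107\right) = \left(\frac{8 \left(-32 + 27\right)}{-2} - \frac{48}{5}\right) \left(-107\right) = \left(8 \left(- \frac{1}{2}\right) \left(-5\right) - \frac{48}{5}\right) \left(-107\right) = \left(20 - \frac{48}{5}\right) \left(-107\right) = \frac{52}{5} \left(-107\right) = - \frac{5564}{5}$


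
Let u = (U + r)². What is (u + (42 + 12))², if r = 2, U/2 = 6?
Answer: 62500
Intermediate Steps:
U = 12 (U = 2*6 = 12)
u = 196 (u = (12 + 2)² = 14² = 196)
(u + (42 + 12))² = (196 + (42 + 12))² = (196 + 54)² = 250² = 62500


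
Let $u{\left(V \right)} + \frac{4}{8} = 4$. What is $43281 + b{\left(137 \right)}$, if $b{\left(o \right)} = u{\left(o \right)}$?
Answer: $\frac{86569}{2} \approx 43285.0$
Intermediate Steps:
$u{\left(V \right)} = \frac{7}{2}$ ($u{\left(V \right)} = - \frac{1}{2} + 4 = \frac{7}{2}$)
$b{\left(o \right)} = \frac{7}{2}$
$43281 + b{\left(137 \right)} = 43281 + \frac{7}{2} = \frac{86569}{2}$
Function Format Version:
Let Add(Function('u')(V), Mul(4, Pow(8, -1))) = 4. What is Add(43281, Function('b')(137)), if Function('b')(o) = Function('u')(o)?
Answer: Rational(86569, 2) ≈ 43285.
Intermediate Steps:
Function('u')(V) = Rational(7, 2) (Function('u')(V) = Add(Rational(-1, 2), 4) = Rational(7, 2))
Function('b')(o) = Rational(7, 2)
Add(43281, Function('b')(137)) = Add(43281, Rational(7, 2)) = Rational(86569, 2)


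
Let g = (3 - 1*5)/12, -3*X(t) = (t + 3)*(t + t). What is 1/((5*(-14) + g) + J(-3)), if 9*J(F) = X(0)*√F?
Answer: -6/421 ≈ -0.014252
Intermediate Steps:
X(t) = -2*t*(3 + t)/3 (X(t) = -(t + 3)*(t + t)/3 = -(3 + t)*2*t/3 = -2*t*(3 + t)/3)
J(F) = 0 (J(F) = ((-⅔*0*(3 + 0))*√F)/9 = ((-⅔*0*3)*√F)/9 = (0*√F)/9 = (⅑)*0 = 0)
g = -⅙ (g = (3 - 5)*(1/12) = -2*1/12 = -⅙ ≈ -0.16667)
1/((5*(-14) + g) + J(-3)) = 1/((5*(-14) - ⅙) + 0) = 1/((-70 - ⅙) + 0) = 1/(-421/6 + 0) = 1/(-421/6) = -6/421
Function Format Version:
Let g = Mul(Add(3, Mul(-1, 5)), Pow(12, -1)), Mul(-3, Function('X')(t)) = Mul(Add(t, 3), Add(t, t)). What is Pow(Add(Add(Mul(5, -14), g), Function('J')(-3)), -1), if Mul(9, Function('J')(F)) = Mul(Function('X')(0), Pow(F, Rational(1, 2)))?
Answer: Rational(-6, 421) ≈ -0.014252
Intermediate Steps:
Function('X')(t) = Mul(Rational(-2, 3), t, Add(3, t)) (Function('X')(t) = Mul(Rational(-1, 3), Mul(Add(t, 3), Add(t, t))) = Mul(Rational(-1, 3), Mul(Add(3, t), Mul(2, t))) = Mul(Rational(-1, 3), Mul(2, t, Add(3, t))) = Mul(Rational(-2, 3), t, Add(3, t)))
Function('J')(F) = 0 (Function('J')(F) = Mul(Rational(1, 9), Mul(Mul(Rational(-2, 3), 0, Add(3, 0)), Pow(F, Rational(1, 2)))) = Mul(Rational(1, 9), Mul(Mul(Rational(-2, 3), 0, 3), Pow(F, Rational(1, 2)))) = Mul(Rational(1, 9), Mul(0, Pow(F, Rational(1, 2)))) = Mul(Rational(1, 9), 0) = 0)
g = Rational(-1, 6) (g = Mul(Add(3, -5), Rational(1, 12)) = Mul(-2, Rational(1, 12)) = Rational(-1, 6) ≈ -0.16667)
Pow(Add(Add(Mul(5, -14), g), Function('J')(-3)), -1) = Pow(Add(Add(Mul(5, -14), Rational(-1, 6)), 0), -1) = Pow(Add(Add(-70, Rational(-1, 6)), 0), -1) = Pow(Add(Rational(-421, 6), 0), -1) = Pow(Rational(-421, 6), -1) = Rational(-6, 421)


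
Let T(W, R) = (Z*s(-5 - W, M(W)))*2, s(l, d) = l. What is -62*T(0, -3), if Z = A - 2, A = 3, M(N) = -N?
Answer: 620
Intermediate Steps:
Z = 1 (Z = 3 - 2 = 1)
T(W, R) = -10 - 2*W (T(W, R) = (1*(-5 - W))*2 = (-5 - W)*2 = -10 - 2*W)
-62*T(0, -3) = -62*(-10 - 2*0) = -62*(-10 + 0) = -62*(-10) = 620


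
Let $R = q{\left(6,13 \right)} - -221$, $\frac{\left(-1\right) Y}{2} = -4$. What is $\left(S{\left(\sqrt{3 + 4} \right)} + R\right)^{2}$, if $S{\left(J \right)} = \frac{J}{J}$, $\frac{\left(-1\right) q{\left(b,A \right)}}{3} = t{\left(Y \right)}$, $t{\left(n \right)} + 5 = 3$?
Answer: $51984$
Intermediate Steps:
$Y = 8$ ($Y = \left(-2\right) \left(-4\right) = 8$)
$t{\left(n \right)} = -2$ ($t{\left(n \right)} = -5 + 3 = -2$)
$q{\left(b,A \right)} = 6$ ($q{\left(b,A \right)} = \left(-3\right) \left(-2\right) = 6$)
$R = 227$ ($R = 6 - -221 = 6 + 221 = 227$)
$S{\left(J \right)} = 1$
$\left(S{\left(\sqrt{3 + 4} \right)} + R\right)^{2} = \left(1 + 227\right)^{2} = 228^{2} = 51984$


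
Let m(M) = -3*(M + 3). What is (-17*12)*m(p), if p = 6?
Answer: 5508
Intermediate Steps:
m(M) = -9 - 3*M (m(M) = -3*(3 + M) = -9 - 3*M)
(-17*12)*m(p) = (-17*12)*(-9 - 3*6) = -204*(-9 - 18) = -204*(-27) = 5508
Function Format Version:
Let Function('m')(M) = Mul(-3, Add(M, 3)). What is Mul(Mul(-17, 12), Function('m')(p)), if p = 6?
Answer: 5508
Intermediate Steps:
Function('m')(M) = Add(-9, Mul(-3, M)) (Function('m')(M) = Mul(-3, Add(3, M)) = Add(-9, Mul(-3, M)))
Mul(Mul(-17, 12), Function('m')(p)) = Mul(Mul(-17, 12), Add(-9, Mul(-3, 6))) = Mul(-204, Add(-9, -18)) = Mul(-204, -27) = 5508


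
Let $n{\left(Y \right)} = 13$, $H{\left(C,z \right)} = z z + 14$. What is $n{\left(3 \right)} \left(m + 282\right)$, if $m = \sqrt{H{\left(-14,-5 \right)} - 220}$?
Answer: $3666 + 13 i \sqrt{181} \approx 3666.0 + 174.9 i$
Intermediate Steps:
$H{\left(C,z \right)} = 14 + z^{2}$ ($H{\left(C,z \right)} = z^{2} + 14 = 14 + z^{2}$)
$m = i \sqrt{181}$ ($m = \sqrt{\left(14 + \left(-5\right)^{2}\right) - 220} = \sqrt{\left(14 + 25\right) - 220} = \sqrt{39 - 220} = \sqrt{-181} = i \sqrt{181} \approx 13.454 i$)
$n{\left(3 \right)} \left(m + 282\right) = 13 \left(i \sqrt{181} + 282\right) = 13 \left(282 + i \sqrt{181}\right) = 3666 + 13 i \sqrt{181}$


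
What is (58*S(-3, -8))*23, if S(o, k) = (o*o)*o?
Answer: -36018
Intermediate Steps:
S(o, k) = o³ (S(o, k) = o²*o = o³)
(58*S(-3, -8))*23 = (58*(-3)³)*23 = (58*(-27))*23 = -1566*23 = -36018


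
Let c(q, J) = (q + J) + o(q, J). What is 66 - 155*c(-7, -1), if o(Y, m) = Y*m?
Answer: 221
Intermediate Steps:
c(q, J) = J + q + J*q (c(q, J) = (q + J) + q*J = (J + q) + J*q = J + q + J*q)
66 - 155*c(-7, -1) = 66 - 155*(-1 - 7 - 1*(-7)) = 66 - 155*(-1 - 7 + 7) = 66 - 155*(-1) = 66 + 155 = 221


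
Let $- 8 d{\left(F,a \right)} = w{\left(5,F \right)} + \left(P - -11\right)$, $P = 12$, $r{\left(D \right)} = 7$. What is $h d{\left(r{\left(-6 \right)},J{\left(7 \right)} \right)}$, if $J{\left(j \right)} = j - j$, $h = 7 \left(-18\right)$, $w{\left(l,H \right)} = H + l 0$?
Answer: $\frac{945}{2} \approx 472.5$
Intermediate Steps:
$w{\left(l,H \right)} = H$ ($w{\left(l,H \right)} = H + 0 = H$)
$h = -126$
$J{\left(j \right)} = 0$
$d{\left(F,a \right)} = - \frac{23}{8} - \frac{F}{8}$ ($d{\left(F,a \right)} = - \frac{F + \left(12 - -11\right)}{8} = - \frac{F + \left(12 + 11\right)}{8} = - \frac{F + 23}{8} = - \frac{23 + F}{8} = - \frac{23}{8} - \frac{F}{8}$)
$h d{\left(r{\left(-6 \right)},J{\left(7 \right)} \right)} = - 126 \left(- \frac{23}{8} - \frac{7}{8}\right) = \left(-126\right) \left(- \frac{15}{4}\right) = \frac{945}{2}$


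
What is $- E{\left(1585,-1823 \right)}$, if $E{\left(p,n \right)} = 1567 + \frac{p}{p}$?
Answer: $-1568$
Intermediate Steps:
$E{\left(p,n \right)} = 1568$ ($E{\left(p,n \right)} = 1567 + 1 = 1568$)
$- E{\left(1585,-1823 \right)} = \left(-1\right) 1568 = -1568$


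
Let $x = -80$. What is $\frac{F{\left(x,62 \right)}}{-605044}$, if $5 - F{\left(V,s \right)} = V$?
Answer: $- \frac{85}{605044} \approx -0.00014049$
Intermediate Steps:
$F{\left(V,s \right)} = 5 - V$
$\frac{F{\left(x,62 \right)}}{-605044} = \frac{5 - -80}{-605044} = \left(5 + 80\right) \left(- \frac{1}{605044}\right) = 85 \left(- \frac{1}{605044}\right) = - \frac{85}{605044}$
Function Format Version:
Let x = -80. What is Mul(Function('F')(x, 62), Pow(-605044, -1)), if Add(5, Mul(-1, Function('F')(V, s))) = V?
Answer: Rational(-85, 605044) ≈ -0.00014049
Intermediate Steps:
Function('F')(V, s) = Add(5, Mul(-1, V))
Mul(Function('F')(x, 62), Pow(-605044, -1)) = Mul(Add(5, Mul(-1, -80)), Pow(-605044, -1)) = Mul(Add(5, 80), Rational(-1, 605044)) = Mul(85, Rational(-1, 605044)) = Rational(-85, 605044)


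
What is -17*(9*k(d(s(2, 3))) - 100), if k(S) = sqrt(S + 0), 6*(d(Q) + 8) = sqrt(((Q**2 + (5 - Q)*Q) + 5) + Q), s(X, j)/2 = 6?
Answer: 1700 - 51*sqrt(-288 + 6*sqrt(77))/2 ≈ 1700.0 - 391.2*I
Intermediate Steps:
s(X, j) = 12 (s(X, j) = 2*6 = 12)
d(Q) = -8 + sqrt(5 + Q + Q**2 + Q*(5 - Q))/6 (d(Q) = -8 + sqrt(((Q**2 + (5 - Q)*Q) + 5) + Q)/6 = -8 + sqrt(((Q**2 + Q*(5 - Q)) + 5) + Q)/6 = -8 + sqrt((5 + Q**2 + Q*(5 - Q)) + Q)/6 = -8 + sqrt(5 + Q + Q**2 + Q*(5 - Q))/6)
k(S) = sqrt(S)
-17*(9*k(d(s(2, 3))) - 100) = -17*(9*sqrt(-8 + sqrt(5 + 6*12)/6) - 100) = -17*(9*sqrt(-8 + sqrt(5 + 72)/6) - 100) = -17*(9*sqrt(-8 + sqrt(77)/6) - 100) = -17*(-100 + 9*sqrt(-8 + sqrt(77)/6)) = 1700 - 153*sqrt(-8 + sqrt(77)/6)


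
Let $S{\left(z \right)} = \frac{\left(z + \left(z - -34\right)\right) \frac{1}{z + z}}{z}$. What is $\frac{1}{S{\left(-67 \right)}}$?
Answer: $- \frac{4489}{50} \approx -89.78$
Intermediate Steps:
$S{\left(z \right)} = \frac{34 + 2 z}{2 z^{2}}$ ($S{\left(z \right)} = \frac{\left(z + \left(z + 34\right)\right) \frac{1}{2 z}}{z} = \frac{\left(z + \left(34 + z\right)\right) \frac{1}{2 z}}{z} = \frac{\left(34 + 2 z\right) \frac{1}{2 z}}{z} = \frac{\frac{1}{2} \frac{1}{z} \left(34 + 2 z\right)}{z} = \frac{34 + 2 z}{2 z^{2}}$)
$\frac{1}{S{\left(-67 \right)}} = \frac{1}{\frac{1}{4489} \left(17 - 67\right)} = \frac{1}{\frac{1}{4489} \left(-50\right)} = \frac{1}{- \frac{50}{4489}} = - \frac{4489}{50}$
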